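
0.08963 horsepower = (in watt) 66.84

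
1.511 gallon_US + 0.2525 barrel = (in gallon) 12.12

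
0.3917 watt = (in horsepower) 0.0005253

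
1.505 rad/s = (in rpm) 14.37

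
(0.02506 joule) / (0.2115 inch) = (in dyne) 4.665e+05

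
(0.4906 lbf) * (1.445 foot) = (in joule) 0.9612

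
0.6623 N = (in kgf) 0.06754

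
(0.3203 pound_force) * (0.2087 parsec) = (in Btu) 8.696e+12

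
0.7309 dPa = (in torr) 0.0005482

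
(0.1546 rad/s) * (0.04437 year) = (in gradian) 1.377e+07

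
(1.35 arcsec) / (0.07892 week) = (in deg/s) 7.857e-09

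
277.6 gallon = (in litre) 1051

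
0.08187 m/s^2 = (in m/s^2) 0.08187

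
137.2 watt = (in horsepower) 0.184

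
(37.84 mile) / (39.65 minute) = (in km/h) 92.15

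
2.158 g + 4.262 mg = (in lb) 0.004767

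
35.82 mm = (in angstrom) 3.582e+08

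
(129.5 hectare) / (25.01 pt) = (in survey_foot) 4.815e+08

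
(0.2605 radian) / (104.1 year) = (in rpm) 7.577e-10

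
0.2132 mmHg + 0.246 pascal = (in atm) 0.000283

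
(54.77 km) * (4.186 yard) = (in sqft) 2.257e+06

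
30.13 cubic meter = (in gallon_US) 7960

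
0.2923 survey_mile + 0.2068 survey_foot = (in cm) 4.705e+04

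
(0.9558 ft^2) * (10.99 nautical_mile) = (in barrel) 1.137e+04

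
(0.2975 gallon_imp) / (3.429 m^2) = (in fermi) 3.944e+11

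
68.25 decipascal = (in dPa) 68.25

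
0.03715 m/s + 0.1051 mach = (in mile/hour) 80.14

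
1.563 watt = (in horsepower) 0.002096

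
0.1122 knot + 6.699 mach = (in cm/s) 2.281e+05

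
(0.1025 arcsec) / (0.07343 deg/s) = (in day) 4.488e-09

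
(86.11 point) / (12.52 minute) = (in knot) 7.861e-05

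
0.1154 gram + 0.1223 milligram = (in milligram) 115.5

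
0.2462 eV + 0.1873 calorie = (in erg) 7.837e+06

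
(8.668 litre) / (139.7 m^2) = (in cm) 0.006205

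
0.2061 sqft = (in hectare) 1.915e-06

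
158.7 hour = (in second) 5.713e+05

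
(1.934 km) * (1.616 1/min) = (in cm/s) 5209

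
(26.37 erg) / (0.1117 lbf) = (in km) 5.307e-09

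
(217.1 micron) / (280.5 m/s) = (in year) 2.454e-14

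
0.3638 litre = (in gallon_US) 0.09611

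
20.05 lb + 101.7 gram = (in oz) 324.4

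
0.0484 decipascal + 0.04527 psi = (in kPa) 0.3121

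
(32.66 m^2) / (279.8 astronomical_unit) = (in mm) 7.803e-10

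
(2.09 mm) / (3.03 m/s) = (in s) 0.0006898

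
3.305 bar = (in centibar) 330.5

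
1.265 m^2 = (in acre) 0.0003126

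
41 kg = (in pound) 90.39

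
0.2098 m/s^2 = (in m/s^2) 0.2098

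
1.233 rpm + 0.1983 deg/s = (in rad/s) 0.1326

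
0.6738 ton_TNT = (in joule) 2.819e+09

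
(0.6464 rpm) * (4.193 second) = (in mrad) 283.8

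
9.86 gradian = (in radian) 0.1549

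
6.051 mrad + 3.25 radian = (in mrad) 3256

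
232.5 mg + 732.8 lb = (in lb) 732.8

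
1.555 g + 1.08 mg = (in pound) 0.003431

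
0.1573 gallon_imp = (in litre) 0.7151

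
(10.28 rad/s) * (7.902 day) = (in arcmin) 2.413e+10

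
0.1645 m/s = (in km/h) 0.5922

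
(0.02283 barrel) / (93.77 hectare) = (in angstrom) 38.71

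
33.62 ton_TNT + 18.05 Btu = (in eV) 8.78e+29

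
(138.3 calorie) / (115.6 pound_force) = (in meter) 1.125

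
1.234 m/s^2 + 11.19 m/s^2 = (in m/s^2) 12.42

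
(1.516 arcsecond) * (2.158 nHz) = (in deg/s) 9.088e-13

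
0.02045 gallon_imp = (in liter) 0.09297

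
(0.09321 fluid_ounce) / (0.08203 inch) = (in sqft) 0.01424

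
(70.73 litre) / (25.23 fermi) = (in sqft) 3.018e+13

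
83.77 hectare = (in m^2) 8.377e+05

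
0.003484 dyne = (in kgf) 3.553e-09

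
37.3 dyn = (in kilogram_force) 3.804e-05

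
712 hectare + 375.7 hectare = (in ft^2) 1.171e+08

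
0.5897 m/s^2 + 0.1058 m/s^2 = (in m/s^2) 0.6955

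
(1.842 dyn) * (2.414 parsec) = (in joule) 1.372e+12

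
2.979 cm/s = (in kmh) 0.1072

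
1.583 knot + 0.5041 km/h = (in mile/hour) 2.135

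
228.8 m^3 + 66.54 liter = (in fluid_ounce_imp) 8.055e+06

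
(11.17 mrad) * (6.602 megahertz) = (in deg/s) 4.225e+06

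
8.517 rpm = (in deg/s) 51.1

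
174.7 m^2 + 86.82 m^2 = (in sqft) 2815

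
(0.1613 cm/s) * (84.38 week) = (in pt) 2.333e+08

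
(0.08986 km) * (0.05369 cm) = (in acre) 1.192e-05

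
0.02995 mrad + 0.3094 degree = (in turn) 0.0008642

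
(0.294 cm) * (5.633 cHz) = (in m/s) 0.0001656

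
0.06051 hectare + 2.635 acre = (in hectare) 1.127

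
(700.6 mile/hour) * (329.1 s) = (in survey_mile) 64.05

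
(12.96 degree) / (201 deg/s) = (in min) 0.001075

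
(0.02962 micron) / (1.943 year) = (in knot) 9.397e-16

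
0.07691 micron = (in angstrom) 769.1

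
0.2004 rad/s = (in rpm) 1.914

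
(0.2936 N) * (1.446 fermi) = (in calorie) 1.015e-16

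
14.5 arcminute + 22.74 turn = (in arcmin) 4.912e+05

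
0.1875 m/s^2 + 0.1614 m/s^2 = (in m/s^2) 0.3489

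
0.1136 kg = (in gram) 113.6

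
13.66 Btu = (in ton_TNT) 3.445e-06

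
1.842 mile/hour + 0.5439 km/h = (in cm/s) 97.45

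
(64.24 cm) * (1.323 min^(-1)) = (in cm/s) 1.416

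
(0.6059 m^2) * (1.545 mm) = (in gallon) 0.2473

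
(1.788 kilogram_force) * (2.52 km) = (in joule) 4.419e+04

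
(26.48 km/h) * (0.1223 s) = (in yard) 0.9838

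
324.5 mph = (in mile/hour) 324.5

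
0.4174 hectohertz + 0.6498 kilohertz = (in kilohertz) 0.6915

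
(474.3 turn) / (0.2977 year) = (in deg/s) 0.01819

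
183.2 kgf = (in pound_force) 403.9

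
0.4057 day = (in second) 3.505e+04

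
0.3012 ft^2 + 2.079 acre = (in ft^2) 9.056e+04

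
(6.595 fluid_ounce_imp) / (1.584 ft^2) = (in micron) 1273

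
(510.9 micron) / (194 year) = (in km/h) 3.006e-13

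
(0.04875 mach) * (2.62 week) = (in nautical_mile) 1.42e+04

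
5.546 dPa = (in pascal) 0.5546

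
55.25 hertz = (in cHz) 5525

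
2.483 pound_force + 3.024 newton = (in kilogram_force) 1.435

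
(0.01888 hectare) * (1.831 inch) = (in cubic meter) 8.781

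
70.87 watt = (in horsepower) 0.09504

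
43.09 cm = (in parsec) 1.396e-17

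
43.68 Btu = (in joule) 4.608e+04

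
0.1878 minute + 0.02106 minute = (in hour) 0.003481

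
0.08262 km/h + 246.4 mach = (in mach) 246.4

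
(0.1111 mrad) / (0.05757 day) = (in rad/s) 2.234e-08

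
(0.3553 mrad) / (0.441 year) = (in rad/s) 2.555e-11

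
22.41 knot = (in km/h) 41.5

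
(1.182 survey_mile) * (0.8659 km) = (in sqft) 1.773e+07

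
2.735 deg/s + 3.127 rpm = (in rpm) 3.583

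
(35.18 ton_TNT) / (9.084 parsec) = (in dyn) 0.05251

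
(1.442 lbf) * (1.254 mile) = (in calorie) 3094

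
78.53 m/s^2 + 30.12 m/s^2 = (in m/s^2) 108.7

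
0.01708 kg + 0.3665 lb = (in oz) 6.466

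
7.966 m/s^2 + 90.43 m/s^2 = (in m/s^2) 98.4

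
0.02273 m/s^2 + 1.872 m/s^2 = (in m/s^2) 1.895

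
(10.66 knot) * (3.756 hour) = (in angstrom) 7.415e+14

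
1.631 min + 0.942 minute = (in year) 4.895e-06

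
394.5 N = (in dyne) 3.945e+07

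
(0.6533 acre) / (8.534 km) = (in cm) 30.98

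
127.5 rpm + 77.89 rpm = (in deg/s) 1232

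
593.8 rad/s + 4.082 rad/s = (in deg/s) 3.426e+04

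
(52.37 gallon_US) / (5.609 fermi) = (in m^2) 3.534e+13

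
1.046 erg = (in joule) 1.046e-07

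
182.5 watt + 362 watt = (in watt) 544.5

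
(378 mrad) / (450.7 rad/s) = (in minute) 1.398e-05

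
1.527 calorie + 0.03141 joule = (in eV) 4.007e+19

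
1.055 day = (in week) 0.1507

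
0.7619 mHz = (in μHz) 761.9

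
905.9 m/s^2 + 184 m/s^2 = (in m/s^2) 1090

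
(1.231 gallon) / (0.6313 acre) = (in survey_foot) 5.984e-06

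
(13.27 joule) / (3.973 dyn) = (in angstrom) 3.34e+15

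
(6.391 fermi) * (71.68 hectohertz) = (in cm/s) 4.581e-09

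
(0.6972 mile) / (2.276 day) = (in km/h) 0.02054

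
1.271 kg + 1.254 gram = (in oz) 44.88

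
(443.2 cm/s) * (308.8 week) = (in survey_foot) 2.716e+09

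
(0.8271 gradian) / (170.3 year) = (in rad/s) 2.419e-12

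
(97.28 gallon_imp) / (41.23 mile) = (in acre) 1.647e-09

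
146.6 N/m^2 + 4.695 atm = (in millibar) 4759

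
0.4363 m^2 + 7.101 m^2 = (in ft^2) 81.13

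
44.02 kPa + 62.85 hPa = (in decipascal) 5.03e+05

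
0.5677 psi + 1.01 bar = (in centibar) 104.9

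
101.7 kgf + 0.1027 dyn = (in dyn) 9.973e+07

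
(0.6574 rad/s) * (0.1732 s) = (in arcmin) 391.4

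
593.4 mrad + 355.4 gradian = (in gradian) 393.2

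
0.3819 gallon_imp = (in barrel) 0.01092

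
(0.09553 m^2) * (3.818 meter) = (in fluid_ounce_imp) 1.284e+04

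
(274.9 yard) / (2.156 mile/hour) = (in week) 0.0004312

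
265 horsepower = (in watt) 1.976e+05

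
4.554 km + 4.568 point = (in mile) 2.83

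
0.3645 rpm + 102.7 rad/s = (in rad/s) 102.7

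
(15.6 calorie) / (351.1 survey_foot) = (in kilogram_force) 0.06219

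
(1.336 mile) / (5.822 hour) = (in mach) 0.0003013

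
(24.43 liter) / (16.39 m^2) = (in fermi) 1.491e+12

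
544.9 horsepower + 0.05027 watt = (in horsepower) 544.9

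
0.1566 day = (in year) 0.000429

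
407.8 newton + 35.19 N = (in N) 443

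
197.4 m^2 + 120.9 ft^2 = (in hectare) 0.02086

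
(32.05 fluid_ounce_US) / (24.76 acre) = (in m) 9.459e-09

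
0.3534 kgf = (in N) 3.466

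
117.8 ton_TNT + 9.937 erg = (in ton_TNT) 117.8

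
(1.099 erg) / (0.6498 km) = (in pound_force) 3.802e-11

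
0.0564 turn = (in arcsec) 7.309e+04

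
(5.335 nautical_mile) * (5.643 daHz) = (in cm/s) 5.576e+07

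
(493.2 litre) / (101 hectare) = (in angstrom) 4883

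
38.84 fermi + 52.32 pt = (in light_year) 1.951e-18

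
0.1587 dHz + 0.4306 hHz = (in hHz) 0.4308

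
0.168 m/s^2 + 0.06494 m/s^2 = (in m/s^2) 0.2329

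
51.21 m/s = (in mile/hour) 114.6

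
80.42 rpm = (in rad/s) 8.422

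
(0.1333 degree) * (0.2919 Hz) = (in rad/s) 0.0006791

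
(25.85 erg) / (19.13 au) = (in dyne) 9.033e-14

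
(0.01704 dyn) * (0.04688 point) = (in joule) 2.818e-12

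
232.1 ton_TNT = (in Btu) 9.204e+08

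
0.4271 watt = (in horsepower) 0.0005728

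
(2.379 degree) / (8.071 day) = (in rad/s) 5.954e-08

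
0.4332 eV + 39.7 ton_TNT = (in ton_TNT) 39.7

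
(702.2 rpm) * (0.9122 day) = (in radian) 5.796e+06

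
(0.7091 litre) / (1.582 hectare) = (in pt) 0.0001271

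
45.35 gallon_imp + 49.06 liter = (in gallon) 67.42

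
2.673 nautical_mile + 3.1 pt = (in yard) 5414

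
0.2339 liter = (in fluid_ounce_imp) 8.232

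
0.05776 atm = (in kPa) 5.853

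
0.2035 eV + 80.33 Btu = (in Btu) 80.33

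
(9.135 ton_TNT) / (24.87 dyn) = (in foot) 5.042e+14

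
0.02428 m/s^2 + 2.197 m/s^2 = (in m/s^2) 2.221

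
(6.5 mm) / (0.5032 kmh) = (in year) 1.475e-09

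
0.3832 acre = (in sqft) 1.669e+04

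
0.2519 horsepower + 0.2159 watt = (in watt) 188.1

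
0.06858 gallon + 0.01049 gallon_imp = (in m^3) 0.0003073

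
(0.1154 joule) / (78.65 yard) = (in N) 0.001605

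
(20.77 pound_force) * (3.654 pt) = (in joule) 0.1191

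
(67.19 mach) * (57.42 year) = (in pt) 1.174e+17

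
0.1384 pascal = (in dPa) 1.384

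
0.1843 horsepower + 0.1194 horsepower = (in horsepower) 0.3037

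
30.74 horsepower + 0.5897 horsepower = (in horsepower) 31.33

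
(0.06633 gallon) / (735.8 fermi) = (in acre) 8.432e+04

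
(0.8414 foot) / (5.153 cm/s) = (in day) 5.76e-05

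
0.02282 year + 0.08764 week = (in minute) 1.288e+04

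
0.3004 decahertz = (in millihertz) 3004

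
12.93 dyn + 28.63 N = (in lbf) 6.436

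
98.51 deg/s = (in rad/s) 1.719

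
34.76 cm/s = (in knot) 0.6757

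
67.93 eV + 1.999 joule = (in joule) 1.999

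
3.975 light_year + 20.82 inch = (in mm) 3.761e+19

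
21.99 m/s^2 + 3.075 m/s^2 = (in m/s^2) 25.06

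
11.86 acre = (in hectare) 4.8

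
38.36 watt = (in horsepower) 0.05144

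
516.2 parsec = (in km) 1.593e+16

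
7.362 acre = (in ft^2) 3.207e+05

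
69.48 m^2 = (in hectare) 0.006948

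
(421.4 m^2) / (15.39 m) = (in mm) 2.738e+04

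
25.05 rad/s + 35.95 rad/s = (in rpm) 582.5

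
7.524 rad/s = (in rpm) 71.85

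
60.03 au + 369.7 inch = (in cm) 8.98e+14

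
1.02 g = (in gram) 1.02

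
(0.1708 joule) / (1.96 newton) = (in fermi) 8.714e+13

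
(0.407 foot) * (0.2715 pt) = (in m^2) 1.188e-05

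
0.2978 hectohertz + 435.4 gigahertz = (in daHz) 4.354e+10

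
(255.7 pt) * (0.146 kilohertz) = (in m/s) 13.17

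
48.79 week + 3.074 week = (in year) 0.9947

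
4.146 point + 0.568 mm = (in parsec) 6.581e-20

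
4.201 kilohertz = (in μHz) 4.201e+09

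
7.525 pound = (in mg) 3.413e+06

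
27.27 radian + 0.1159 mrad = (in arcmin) 9.375e+04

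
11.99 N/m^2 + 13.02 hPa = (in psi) 0.1906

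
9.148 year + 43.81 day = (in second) 2.923e+08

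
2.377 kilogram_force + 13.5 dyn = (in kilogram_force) 2.377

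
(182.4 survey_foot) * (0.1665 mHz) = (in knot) 0.01799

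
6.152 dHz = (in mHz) 615.2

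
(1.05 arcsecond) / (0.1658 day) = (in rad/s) 3.554e-10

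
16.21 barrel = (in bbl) 16.21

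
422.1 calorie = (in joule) 1766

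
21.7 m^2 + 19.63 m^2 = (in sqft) 444.9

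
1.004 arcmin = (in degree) 0.01673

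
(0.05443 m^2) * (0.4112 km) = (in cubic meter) 22.38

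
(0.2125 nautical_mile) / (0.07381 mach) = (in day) 0.0001812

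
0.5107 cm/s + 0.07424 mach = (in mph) 56.56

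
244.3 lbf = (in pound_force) 244.3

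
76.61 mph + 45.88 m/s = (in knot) 155.8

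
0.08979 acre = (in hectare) 0.03634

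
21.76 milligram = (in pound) 4.797e-05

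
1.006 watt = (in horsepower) 0.001349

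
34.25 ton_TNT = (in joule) 1.433e+11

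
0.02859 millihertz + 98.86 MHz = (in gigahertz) 0.09886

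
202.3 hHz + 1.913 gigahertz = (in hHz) 1.913e+07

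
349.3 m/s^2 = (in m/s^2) 349.3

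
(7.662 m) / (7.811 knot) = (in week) 3.153e-06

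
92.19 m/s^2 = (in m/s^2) 92.19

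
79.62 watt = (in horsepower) 0.1068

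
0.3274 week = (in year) 0.006279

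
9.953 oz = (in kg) 0.2822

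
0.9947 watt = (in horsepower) 0.001334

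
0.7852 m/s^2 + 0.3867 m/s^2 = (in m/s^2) 1.172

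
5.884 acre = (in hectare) 2.381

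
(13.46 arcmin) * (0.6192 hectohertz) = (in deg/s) 13.89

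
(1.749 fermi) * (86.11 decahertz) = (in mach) 4.423e-15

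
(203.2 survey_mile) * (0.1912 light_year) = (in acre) 1.462e+17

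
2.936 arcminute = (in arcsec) 176.2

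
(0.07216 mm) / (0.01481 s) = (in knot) 0.009471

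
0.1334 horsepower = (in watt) 99.48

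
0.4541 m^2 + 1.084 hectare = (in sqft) 1.167e+05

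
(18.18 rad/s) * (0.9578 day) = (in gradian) 9.578e+07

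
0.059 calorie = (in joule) 0.2469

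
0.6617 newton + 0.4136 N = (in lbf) 0.2417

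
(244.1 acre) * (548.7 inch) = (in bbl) 8.659e+07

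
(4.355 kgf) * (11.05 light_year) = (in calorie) 1.067e+18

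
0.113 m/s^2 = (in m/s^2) 0.113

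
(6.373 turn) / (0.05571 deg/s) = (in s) 4.118e+04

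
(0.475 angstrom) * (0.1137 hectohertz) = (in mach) 1.586e-12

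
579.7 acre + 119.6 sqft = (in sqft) 2.525e+07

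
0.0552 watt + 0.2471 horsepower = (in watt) 184.3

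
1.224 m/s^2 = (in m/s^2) 1.224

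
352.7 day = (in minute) 5.079e+05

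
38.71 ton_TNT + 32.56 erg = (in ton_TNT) 38.71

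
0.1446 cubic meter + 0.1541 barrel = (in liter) 169.1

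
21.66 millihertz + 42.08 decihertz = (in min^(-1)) 253.8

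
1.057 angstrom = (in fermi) 1.057e+05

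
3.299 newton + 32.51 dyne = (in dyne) 3.299e+05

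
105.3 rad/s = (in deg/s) 6033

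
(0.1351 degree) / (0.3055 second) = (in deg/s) 0.4422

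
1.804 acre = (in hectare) 0.7301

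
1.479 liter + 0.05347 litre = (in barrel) 0.009639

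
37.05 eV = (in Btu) 5.626e-21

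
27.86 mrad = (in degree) 1.596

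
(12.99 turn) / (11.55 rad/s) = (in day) 8.179e-05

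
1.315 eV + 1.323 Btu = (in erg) 1.396e+10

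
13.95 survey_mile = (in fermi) 2.245e+19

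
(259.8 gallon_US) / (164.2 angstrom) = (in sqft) 6.447e+08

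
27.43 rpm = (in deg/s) 164.6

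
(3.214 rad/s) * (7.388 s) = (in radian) 23.75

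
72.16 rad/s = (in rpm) 689.1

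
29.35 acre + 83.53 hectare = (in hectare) 95.41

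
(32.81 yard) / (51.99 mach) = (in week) 2.802e-09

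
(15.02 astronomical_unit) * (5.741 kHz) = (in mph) 2.886e+16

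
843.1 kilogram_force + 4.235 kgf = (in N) 8310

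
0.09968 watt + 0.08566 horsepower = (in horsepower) 0.08579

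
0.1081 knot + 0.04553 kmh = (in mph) 0.1527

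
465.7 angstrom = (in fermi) 4.657e+07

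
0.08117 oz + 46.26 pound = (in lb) 46.27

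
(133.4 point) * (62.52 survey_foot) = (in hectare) 8.968e-05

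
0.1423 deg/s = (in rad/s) 0.002484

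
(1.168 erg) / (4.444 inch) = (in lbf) 2.326e-07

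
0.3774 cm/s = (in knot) 0.007336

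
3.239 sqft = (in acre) 7.436e-05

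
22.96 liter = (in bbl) 0.1444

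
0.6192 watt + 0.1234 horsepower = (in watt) 92.64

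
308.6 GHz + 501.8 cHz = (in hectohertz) 3.086e+09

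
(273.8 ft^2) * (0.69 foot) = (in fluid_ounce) 1.809e+05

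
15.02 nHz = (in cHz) 1.502e-06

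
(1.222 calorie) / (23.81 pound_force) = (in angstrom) 4.827e+08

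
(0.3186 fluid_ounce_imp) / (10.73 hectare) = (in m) 8.437e-11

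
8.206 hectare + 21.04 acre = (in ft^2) 1.8e+06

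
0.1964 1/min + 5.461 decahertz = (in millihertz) 5.461e+04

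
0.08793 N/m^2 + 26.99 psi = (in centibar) 186.1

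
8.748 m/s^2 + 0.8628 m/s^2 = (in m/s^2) 9.611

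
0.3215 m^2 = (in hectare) 3.215e-05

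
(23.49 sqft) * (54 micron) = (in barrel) 0.0007412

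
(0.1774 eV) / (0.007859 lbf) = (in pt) 2.305e-15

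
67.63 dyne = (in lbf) 0.000152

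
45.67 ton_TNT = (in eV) 1.193e+30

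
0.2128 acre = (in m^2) 861.2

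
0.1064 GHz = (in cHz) 1.064e+10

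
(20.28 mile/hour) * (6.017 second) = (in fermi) 5.455e+16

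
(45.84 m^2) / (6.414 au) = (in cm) 4.777e-09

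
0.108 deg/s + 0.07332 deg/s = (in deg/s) 0.1813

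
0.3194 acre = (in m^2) 1293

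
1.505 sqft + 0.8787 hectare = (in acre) 2.171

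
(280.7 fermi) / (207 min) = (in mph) 5.056e-17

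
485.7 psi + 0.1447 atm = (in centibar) 3363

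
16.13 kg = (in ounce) 569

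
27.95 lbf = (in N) 124.3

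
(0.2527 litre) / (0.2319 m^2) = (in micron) 1090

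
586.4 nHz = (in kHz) 5.864e-10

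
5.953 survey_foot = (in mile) 0.001127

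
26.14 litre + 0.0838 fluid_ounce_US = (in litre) 26.14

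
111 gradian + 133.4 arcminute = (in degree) 102.1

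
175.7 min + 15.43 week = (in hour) 2595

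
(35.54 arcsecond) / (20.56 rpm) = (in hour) 2.223e-08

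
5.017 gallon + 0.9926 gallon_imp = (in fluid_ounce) 794.8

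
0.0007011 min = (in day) 4.869e-07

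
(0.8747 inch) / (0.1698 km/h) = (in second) 0.471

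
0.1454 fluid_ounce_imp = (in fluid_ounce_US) 0.1397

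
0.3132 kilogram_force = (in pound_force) 0.6905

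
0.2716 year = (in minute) 1.428e+05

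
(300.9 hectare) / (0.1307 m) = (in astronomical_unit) 0.0001539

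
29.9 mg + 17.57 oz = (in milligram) 4.981e+05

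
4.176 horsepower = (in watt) 3114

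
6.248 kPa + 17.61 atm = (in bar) 17.91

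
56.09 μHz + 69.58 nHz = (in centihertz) 0.005616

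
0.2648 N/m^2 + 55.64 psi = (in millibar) 3836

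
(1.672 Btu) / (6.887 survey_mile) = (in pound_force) 0.03578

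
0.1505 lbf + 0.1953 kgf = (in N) 2.585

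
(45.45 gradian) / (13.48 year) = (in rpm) 1.604e-08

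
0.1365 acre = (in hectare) 0.05524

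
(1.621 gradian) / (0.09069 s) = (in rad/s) 0.2808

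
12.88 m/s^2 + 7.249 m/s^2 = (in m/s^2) 20.13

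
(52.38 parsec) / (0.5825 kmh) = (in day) 1.156e+14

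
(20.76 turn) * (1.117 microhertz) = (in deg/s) 0.008348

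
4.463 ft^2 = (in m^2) 0.4146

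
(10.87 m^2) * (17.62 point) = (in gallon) 17.85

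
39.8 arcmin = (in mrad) 11.58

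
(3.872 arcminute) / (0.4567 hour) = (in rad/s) 6.851e-07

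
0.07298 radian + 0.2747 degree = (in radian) 0.07777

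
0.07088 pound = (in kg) 0.03215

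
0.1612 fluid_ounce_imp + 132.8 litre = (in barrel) 0.8353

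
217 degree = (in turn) 0.6028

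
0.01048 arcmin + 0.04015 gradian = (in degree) 0.03631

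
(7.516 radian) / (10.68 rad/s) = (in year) 2.232e-08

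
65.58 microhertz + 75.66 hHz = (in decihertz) 7.566e+04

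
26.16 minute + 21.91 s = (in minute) 26.53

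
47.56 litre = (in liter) 47.56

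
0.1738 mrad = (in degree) 0.009958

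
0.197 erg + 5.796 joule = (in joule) 5.796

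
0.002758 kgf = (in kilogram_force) 0.002758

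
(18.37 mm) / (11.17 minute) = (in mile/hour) 6.131e-05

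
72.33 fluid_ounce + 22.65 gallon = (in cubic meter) 0.08788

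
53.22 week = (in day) 372.5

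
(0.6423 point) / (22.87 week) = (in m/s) 1.638e-11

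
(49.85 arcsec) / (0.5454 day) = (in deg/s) 2.939e-07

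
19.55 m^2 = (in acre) 0.004831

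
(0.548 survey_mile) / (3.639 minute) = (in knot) 7.852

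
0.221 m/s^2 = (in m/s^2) 0.221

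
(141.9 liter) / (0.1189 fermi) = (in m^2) 1.193e+15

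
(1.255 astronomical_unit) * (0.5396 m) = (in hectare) 1.013e+07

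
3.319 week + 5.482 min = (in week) 3.32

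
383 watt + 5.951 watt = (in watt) 389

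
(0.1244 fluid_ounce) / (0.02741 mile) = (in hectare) 8.34e-12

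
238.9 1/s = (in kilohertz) 0.2389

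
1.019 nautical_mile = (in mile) 1.173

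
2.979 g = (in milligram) 2979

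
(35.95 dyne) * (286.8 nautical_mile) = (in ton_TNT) 4.564e-08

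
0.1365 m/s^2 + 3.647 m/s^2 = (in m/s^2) 3.783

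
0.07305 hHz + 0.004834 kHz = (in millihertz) 1.214e+04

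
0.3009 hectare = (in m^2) 3009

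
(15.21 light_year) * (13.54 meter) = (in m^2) 1.948e+18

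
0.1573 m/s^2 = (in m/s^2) 0.1573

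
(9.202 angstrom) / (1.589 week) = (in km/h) 3.447e-15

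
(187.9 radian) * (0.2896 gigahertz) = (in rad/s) 5.442e+10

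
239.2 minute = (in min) 239.2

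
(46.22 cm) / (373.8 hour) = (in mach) 1.009e-09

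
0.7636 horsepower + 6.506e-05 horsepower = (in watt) 569.5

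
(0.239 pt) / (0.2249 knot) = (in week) 1.205e-09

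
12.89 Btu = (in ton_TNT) 3.25e-06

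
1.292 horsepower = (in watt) 963.4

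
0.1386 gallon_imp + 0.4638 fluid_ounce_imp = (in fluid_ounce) 21.75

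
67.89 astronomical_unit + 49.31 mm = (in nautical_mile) 5.484e+09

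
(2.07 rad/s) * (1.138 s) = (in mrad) 2356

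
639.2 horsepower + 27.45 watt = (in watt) 4.767e+05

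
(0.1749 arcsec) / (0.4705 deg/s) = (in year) 3.274e-12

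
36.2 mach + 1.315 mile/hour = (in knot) 2.396e+04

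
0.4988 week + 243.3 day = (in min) 3.554e+05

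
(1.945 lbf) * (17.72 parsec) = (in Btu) 4.484e+15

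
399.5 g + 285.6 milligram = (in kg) 0.3998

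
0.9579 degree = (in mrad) 16.72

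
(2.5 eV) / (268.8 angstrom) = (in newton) 1.49e-11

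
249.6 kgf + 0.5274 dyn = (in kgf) 249.6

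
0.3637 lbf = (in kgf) 0.165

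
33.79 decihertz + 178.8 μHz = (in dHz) 33.79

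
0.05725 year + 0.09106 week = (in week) 3.076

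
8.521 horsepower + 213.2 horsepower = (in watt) 1.653e+05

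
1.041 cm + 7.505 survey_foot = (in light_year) 2.429e-16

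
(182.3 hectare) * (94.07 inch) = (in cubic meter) 4.356e+06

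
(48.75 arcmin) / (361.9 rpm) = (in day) 4.331e-09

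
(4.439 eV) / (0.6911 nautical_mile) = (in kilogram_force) 5.666e-23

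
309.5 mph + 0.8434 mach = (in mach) 1.25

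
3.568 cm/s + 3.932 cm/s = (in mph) 0.1678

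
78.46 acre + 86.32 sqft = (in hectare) 31.75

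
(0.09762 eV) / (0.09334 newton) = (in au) 1.12e-30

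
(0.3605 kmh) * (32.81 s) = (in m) 3.286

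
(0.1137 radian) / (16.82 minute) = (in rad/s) 0.0001127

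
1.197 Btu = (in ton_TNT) 3.018e-07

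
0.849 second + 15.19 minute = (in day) 0.01056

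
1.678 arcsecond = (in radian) 8.135e-06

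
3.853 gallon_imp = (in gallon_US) 4.627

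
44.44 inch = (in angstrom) 1.129e+10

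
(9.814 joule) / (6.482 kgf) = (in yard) 0.1688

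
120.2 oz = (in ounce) 120.2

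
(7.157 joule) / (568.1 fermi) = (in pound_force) 2.832e+12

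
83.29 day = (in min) 1.199e+05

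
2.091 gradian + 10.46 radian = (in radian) 10.49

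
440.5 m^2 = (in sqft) 4742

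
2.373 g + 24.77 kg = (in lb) 54.61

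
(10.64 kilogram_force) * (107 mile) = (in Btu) 1.703e+04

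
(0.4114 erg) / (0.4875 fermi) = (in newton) 8.439e+07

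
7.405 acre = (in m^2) 2.997e+04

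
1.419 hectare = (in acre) 3.506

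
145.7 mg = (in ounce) 0.005139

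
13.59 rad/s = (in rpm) 129.8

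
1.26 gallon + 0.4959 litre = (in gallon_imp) 1.158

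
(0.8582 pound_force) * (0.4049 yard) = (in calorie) 0.3378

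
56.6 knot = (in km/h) 104.8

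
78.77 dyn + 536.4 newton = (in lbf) 120.6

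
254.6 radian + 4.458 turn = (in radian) 282.6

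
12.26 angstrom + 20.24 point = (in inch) 0.2811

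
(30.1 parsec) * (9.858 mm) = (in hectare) 9.156e+11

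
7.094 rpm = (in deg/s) 42.56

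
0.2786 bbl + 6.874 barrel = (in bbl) 7.153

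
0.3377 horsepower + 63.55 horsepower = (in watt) 4.764e+04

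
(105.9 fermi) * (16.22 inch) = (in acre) 1.078e-17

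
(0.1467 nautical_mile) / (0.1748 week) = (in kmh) 0.009252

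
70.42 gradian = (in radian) 1.106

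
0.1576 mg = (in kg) 1.576e-07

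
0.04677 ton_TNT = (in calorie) 4.677e+07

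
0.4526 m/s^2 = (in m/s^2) 0.4526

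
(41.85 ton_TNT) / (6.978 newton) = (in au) 0.1677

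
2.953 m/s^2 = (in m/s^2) 2.953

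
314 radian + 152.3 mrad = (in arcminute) 1.08e+06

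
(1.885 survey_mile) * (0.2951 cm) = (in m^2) 8.952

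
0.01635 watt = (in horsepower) 2.193e-05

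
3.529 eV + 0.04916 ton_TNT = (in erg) 2.057e+15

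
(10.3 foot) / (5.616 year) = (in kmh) 6.381e-08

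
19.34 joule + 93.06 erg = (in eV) 1.207e+20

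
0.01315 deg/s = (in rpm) 0.002192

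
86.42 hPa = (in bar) 0.08642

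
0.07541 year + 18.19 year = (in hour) 1.6e+05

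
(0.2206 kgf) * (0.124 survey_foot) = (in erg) 8.176e+05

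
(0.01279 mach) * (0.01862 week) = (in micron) 4.904e+10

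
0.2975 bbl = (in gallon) 12.49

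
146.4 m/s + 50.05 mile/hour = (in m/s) 168.8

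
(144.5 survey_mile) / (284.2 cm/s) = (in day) 0.9471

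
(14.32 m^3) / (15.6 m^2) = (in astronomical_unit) 6.136e-12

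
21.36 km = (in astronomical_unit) 1.428e-07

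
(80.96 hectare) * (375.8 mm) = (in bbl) 1.914e+06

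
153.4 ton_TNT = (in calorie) 1.534e+11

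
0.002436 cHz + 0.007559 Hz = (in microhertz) 7583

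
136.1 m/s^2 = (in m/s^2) 136.1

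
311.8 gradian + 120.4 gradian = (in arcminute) 2.334e+04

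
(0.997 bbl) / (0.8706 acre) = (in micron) 44.99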